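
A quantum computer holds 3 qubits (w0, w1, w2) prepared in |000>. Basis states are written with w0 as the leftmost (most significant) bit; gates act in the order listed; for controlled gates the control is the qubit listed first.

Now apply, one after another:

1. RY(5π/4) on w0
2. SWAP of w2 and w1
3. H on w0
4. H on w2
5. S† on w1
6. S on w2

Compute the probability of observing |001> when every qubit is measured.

Outcome |001> occurs with probability 1/4 - sqrt(2)/8.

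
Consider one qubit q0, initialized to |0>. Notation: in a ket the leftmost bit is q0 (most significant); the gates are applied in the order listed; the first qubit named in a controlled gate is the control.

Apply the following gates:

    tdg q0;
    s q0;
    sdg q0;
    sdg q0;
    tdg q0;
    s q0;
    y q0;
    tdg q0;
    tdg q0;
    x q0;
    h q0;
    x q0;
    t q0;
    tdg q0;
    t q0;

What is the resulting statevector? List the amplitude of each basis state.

The resulting statevector has amplitude sqrt(2)/2 on |0>, sqrt(2)*exp(I*pi/4)/2 on |1>.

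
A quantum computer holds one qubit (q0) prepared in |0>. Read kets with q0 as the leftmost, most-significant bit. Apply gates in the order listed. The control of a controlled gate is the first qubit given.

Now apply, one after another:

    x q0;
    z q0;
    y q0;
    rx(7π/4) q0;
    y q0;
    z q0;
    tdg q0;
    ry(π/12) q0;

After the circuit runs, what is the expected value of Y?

The observable Y averages to -1/2.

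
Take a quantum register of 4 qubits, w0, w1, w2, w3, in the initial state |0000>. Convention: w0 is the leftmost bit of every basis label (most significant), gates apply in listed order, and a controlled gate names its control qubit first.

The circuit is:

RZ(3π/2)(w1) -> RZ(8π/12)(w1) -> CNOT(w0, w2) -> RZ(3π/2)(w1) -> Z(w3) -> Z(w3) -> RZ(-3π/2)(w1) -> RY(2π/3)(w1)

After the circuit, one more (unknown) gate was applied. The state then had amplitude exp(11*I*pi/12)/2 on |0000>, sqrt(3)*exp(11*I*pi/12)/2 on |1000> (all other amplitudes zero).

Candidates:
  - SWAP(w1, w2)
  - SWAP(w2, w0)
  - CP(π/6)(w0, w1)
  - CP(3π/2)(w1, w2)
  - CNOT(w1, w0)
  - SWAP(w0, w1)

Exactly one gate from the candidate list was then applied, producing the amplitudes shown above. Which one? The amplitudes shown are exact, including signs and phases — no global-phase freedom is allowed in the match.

The applied gate was SWAP(w0, w1).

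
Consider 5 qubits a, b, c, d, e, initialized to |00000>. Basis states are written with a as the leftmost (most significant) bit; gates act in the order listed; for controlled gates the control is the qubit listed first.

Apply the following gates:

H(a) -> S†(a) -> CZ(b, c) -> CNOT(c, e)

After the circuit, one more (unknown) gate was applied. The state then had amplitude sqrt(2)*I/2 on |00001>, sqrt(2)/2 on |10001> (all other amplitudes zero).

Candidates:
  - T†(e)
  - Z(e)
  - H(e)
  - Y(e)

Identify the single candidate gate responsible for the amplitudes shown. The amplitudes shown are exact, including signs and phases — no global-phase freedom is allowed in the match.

The unique candidate consistent with the amplitudes is Y(e).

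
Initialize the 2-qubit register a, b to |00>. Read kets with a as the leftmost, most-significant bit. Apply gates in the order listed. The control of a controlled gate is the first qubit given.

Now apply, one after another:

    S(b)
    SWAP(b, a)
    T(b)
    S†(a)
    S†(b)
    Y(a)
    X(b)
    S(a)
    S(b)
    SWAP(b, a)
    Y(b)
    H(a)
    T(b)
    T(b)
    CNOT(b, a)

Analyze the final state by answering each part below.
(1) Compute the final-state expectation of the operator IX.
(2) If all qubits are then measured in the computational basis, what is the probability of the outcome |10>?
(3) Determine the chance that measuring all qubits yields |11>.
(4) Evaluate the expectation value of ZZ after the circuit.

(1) In the final state, IX has expectation 0.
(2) Outcome |10> occurs with probability 1/2.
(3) A full measurement returns |11> with probability 0.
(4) The observable ZZ averages to 0.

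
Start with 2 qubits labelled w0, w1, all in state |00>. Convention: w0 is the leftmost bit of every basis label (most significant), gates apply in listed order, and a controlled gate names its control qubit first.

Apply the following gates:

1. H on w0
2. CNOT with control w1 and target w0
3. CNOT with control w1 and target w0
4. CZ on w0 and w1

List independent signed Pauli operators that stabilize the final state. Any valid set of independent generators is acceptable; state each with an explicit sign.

One valid set of independent stabilizer generators is +XI, +IZ (any independent generating set of the same group is equally correct). Key observation: steps 2-3 multiply out to the identity, so the circuit reduces to the remaining gates.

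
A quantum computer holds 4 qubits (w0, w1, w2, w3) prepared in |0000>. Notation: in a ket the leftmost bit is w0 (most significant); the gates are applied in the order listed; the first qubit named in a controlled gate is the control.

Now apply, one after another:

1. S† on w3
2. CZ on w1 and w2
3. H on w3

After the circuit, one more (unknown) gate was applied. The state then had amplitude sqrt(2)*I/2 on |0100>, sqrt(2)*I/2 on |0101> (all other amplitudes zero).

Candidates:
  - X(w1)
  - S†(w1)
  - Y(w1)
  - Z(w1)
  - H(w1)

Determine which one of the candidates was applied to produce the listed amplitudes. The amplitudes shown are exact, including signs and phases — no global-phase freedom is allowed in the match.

It was Y(w1) that produced the state shown.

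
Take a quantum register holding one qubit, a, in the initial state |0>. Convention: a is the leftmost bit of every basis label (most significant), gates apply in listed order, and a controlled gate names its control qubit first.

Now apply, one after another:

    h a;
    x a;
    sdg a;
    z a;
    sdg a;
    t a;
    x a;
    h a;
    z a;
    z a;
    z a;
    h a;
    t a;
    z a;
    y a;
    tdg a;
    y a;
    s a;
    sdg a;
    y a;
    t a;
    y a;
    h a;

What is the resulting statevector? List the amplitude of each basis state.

After the circuit, the state carries amplitude 1/2 - I/2 on |0>, 1/2 + I/2 on |1>.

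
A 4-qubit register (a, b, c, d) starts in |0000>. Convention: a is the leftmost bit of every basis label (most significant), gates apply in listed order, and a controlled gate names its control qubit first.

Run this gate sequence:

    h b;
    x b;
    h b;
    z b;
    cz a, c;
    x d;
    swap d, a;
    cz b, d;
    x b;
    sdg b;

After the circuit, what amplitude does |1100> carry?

|1100> carries amplitude -I in the final state. Key observation: gates 1-4 undo each other exactly, leaving only the rest of the circuit to track.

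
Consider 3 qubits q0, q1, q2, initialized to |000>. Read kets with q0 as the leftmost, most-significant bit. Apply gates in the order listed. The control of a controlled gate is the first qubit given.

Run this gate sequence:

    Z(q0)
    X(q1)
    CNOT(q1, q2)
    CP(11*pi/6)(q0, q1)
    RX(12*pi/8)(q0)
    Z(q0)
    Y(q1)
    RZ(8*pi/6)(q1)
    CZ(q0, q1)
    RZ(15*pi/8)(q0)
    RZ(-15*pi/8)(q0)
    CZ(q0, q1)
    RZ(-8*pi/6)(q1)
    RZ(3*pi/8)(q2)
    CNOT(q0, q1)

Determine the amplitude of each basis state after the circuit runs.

After the circuit, the state carries amplitude sqrt(2)*exp(11*I*pi/16)/2 on |001>, sqrt(2)*exp(3*I*pi/16)/2 on |111>, and 0 on every other basis state. Key observation: steps 8-13 multiply out to the identity, so the circuit reduces to the remaining gates.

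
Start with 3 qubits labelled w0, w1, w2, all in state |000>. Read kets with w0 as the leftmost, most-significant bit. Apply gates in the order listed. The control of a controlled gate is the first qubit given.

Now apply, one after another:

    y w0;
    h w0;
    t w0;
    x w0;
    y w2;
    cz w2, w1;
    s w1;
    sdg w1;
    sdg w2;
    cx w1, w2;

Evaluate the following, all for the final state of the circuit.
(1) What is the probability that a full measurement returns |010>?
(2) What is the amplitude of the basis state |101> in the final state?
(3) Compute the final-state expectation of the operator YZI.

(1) Outcome |010> occurs with probability 0. Key observation: the block from step 7 through step 8 cancels to the identity and can be dropped.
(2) The final state's coefficient on |101> equals sqrt(2)*I/2.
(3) The observable YZI averages to sqrt(2)/2.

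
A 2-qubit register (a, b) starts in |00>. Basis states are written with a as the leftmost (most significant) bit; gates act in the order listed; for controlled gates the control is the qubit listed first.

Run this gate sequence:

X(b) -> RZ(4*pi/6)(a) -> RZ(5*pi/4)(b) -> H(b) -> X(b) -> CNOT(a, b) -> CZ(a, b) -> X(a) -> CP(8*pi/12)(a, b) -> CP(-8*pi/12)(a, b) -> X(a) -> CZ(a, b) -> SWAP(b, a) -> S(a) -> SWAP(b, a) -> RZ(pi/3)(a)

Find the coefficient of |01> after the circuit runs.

The amplitude on |01> is sqrt(2)*exp(5*I*pi/8)/2. Key observation: gates 7-12 undo each other exactly, leaving only the rest of the circuit to track.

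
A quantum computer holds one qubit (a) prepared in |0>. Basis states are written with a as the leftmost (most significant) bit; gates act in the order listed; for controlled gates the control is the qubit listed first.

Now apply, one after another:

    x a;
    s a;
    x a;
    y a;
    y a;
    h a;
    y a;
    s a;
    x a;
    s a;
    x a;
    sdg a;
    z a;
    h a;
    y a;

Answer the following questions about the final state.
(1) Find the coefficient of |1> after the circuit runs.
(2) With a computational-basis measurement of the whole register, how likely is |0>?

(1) The final state's coefficient on |1> equals -1/2 + I/2.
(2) The probability of measuring |0> is 1/2.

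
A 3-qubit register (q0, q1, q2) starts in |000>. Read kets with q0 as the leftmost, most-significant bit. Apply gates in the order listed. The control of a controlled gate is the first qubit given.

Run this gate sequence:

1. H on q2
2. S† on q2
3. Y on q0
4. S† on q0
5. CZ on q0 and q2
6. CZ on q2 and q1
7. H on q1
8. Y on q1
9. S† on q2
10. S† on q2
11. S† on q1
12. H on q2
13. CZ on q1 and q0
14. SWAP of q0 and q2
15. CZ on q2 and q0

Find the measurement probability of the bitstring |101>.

A full measurement returns |101> with probability 1/4.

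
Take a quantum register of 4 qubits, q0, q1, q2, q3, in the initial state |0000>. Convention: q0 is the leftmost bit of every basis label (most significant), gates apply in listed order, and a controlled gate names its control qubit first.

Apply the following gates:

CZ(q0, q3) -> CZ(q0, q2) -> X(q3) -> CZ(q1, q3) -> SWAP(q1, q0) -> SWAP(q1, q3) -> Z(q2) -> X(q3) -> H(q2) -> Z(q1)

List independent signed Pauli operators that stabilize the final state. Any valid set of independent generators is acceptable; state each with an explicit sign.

The final state is stabilized by the group generated by +IIXI, +ZIII, -IZII, -IIIZ; other independent generating sets are equally valid.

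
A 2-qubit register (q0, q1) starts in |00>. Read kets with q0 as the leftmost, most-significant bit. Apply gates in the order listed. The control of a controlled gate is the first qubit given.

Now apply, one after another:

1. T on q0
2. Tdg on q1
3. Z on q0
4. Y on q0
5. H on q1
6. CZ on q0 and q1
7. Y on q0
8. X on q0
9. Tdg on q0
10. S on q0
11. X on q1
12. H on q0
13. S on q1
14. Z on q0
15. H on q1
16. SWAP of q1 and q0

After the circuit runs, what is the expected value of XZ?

In the final state, XZ has expectation 0.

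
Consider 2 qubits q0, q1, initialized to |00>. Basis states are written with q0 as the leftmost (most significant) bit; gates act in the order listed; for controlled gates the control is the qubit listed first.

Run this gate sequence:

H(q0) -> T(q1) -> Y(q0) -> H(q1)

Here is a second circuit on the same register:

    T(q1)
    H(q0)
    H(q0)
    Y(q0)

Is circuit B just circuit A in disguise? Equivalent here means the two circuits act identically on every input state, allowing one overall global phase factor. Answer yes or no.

No — the two circuits implement different unitaries, even allowing a global phase.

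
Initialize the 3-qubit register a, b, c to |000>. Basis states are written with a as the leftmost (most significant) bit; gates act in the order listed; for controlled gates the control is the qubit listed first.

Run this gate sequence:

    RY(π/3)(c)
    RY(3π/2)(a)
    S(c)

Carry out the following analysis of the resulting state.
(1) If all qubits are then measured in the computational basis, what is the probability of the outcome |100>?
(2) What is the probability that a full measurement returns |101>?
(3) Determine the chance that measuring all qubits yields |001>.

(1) Outcome |100> occurs with probability 3/8.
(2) Outcome |101> occurs with probability 1/8.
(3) Outcome |001> occurs with probability 1/8.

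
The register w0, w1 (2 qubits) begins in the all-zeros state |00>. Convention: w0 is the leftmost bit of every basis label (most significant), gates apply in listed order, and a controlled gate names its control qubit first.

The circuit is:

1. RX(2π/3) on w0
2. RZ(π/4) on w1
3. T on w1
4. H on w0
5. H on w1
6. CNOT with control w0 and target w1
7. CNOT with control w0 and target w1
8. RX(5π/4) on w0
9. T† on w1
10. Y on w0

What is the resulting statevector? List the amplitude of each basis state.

After the circuit, the state carries amplitude sqrt(6 - 3*sqrt(2))*exp(7*I*pi/8)/8 + sqrt(sqrt(2) + 2)*exp(7*I*pi/8)/8 + sqrt(2 - sqrt(2))*exp(3*I*pi/8)/8 + sqrt(3*sqrt(2) + 6)*exp(3*I*pi/8)/8 on |00>, sqrt(2 - sqrt(2))*exp(I*pi/8)/8 + sqrt(3*sqrt(2) + 6)*exp(I*pi/8)/8 + sqrt(6 - 3*sqrt(2))*exp(5*I*pi/8)/8 + sqrt(sqrt(2) + 2)*exp(5*I*pi/8)/8 on |01>, -sqrt(2 - sqrt(2))*exp(3*I*pi/8)/8 - sqrt(sqrt(2) + 2)*exp(7*I*pi/8)/8 + sqrt(6 - 3*sqrt(2))*exp(7*I*pi/8)/8 + sqrt(3*sqrt(2) + 6)*exp(3*I*pi/8)/8 on |10>, -sqrt(sqrt(2) + 2)*exp(5*I*pi/8)/8 - sqrt(2 - sqrt(2))*exp(I*pi/8)/8 + sqrt(3*sqrt(2) + 6)*exp(I*pi/8)/8 + sqrt(6 - 3*sqrt(2))*exp(5*I*pi/8)/8 on |11>.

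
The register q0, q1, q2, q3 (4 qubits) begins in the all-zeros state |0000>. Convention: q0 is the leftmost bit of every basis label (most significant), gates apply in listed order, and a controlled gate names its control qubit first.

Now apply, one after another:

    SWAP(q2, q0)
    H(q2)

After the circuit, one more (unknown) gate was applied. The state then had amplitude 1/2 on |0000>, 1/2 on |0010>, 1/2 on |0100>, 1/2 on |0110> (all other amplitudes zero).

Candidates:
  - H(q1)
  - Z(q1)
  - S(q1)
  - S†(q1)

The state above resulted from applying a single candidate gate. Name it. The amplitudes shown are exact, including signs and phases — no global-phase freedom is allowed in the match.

The applied gate was H(q1).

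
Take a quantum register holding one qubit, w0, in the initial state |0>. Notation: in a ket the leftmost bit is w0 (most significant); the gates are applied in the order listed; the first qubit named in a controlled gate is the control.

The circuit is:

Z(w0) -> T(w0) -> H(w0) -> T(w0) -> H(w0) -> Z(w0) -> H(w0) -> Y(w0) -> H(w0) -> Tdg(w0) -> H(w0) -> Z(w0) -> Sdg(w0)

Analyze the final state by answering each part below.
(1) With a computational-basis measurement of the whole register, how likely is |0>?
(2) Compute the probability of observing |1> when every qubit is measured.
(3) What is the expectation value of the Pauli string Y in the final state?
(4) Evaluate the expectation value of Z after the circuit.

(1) A full measurement returns |0> with probability 3/4.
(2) The probability of measuring |1> is 1/4.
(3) In the final state, Y has expectation -sqrt(2)/2.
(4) In the final state, Z has expectation 1/2.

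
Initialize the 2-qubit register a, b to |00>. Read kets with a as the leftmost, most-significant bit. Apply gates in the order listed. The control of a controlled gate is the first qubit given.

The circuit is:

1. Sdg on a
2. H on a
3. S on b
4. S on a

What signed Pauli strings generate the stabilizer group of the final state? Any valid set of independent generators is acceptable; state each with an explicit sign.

One valid set of independent stabilizer generators is +YI, +IZ (any independent generating set of the same group is equally correct).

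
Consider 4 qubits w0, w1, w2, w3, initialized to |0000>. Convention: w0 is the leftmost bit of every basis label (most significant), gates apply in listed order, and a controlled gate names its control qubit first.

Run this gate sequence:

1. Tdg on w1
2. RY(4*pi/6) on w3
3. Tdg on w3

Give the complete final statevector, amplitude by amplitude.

After the circuit, the state carries amplitude 1/2 on |0000>, -sqrt(3)*exp(3*I*pi/4)/2 on |0001>, and 0 on every other basis state.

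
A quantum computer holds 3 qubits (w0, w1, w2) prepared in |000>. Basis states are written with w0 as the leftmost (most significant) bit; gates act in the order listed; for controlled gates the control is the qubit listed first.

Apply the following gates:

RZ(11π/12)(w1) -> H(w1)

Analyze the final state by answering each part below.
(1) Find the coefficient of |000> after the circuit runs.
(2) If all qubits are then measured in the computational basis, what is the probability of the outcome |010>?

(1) |000> carries amplitude -sqrt(2)*exp(13*I*pi/24)/2 in the final state.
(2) A full measurement returns |010> with probability 1/2.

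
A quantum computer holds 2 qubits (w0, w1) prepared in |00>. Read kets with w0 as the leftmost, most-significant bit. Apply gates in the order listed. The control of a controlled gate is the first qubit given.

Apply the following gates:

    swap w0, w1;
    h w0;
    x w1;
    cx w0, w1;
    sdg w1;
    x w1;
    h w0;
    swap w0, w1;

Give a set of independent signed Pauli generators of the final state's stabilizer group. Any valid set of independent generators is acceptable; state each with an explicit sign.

The stabilizer group can be generated by +YZ, +ZX, among other valid generating sets.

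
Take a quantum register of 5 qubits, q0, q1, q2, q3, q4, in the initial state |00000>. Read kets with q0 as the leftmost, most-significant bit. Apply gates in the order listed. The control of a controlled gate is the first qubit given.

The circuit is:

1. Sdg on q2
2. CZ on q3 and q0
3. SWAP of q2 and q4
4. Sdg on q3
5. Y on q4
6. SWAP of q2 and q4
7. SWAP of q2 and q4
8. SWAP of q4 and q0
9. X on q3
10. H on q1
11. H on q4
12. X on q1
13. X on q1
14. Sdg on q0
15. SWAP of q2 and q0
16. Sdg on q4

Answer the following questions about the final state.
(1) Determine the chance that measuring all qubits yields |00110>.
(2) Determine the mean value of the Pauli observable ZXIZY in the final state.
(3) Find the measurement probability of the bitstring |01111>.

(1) A full measurement returns |00110> with probability 1/4.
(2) The expectation value of ZXIZY is 1.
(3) The probability of measuring |01111> is 1/4.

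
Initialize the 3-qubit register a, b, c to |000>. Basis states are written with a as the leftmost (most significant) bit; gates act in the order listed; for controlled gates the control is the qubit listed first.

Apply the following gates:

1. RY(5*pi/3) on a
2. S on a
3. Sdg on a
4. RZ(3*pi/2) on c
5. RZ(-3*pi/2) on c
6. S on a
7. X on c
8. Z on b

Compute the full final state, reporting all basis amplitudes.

The final amplitudes are -sqrt(3)/2 on |001>, I/2 on |101>, and 0 on every other basis state. Key observation: steps 3-6 multiply out to the identity, so the circuit reduces to the remaining gates.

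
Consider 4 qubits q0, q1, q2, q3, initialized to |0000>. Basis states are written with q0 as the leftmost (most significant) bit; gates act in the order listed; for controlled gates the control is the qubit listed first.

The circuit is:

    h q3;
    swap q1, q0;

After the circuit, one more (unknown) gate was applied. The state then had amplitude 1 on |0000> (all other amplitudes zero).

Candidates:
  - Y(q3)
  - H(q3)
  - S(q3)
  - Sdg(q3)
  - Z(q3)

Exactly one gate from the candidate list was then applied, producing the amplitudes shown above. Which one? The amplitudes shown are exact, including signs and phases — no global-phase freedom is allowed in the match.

It was H(q3) that produced the state shown.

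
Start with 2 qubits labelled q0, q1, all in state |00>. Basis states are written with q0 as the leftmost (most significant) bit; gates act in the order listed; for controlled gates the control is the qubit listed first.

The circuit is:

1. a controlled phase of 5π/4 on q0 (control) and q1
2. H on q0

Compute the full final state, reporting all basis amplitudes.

The final amplitudes are sqrt(2)/2 on |00>, 0 on |01>, sqrt(2)/2 on |10>, 0 on |11>.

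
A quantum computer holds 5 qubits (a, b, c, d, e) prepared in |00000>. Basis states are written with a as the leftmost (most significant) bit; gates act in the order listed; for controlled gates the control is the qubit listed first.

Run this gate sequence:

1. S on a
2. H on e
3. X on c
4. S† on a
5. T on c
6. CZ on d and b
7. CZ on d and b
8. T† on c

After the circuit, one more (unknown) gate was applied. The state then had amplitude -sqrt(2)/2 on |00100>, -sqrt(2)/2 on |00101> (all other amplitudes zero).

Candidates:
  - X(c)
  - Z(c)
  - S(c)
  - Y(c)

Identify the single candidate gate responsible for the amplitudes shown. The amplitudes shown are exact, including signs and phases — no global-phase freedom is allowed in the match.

The unique candidate consistent with the amplitudes is Z(c).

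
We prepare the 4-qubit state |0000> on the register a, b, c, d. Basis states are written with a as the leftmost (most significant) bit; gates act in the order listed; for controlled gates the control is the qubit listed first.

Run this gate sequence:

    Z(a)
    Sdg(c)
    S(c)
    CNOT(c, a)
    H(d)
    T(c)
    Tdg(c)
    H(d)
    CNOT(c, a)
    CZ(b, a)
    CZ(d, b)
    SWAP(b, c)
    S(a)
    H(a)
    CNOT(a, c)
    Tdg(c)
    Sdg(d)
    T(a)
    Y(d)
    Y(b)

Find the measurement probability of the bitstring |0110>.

Outcome |0110> occurs with probability 0.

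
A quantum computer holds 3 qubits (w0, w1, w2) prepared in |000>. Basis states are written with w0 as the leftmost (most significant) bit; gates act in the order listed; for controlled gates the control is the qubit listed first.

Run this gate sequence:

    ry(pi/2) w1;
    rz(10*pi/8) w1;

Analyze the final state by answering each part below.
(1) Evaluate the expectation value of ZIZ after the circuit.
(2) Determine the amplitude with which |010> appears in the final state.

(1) The observable ZIZ averages to 1.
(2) |010> carries amplitude sqrt(2)*exp(5*I*pi/8)/2 in the final state.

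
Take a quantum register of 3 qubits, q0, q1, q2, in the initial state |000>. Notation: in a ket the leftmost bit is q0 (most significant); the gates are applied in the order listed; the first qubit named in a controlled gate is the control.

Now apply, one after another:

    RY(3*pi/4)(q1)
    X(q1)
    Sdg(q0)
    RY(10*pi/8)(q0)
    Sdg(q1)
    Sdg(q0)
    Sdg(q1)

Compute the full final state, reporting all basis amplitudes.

The resulting statevector has amplitude -sqrt(2)/4 on |000>, 0 on |001>, 1/2 - sqrt(2)/4 on |010>, 0 on |011>, I*(-2 - sqrt(2))/4 on |100>, 0 on |101>, sqrt(2)*I/4 on |110>, 0 on |111>.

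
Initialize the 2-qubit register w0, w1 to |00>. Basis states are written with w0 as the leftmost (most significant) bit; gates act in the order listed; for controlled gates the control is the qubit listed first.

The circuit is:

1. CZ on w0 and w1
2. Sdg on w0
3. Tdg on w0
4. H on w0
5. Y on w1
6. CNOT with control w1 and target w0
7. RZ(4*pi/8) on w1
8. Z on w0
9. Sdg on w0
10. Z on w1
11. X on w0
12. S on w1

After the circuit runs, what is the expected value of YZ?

The observable YZ averages to 1.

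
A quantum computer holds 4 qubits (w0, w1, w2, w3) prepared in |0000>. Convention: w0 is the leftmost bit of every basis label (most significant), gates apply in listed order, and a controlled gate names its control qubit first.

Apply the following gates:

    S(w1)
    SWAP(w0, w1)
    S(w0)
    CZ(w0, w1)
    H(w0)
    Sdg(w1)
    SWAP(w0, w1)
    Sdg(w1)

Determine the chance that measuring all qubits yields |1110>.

The probability of measuring |1110> is 0.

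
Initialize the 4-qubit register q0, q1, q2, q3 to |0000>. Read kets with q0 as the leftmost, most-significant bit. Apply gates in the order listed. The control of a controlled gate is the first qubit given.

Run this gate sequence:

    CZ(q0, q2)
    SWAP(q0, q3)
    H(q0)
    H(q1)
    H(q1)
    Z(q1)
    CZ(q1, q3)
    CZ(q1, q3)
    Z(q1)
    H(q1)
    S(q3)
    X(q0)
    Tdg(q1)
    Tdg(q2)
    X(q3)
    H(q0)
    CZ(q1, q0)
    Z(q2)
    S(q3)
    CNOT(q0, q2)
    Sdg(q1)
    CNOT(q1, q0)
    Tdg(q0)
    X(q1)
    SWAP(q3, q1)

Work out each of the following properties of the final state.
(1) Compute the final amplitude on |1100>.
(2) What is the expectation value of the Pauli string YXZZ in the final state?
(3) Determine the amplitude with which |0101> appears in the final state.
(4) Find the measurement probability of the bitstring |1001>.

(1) The amplitude on |1100> is -sqrt(2)*I/2. Key observation: the block from step 5 through step 10 cancels to the identity and can be dropped.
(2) In the final state, YXZZ has expectation 0.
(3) The amplitude on |0101> is sqrt(2)*I/2.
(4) Outcome |1001> occurs with probability 0.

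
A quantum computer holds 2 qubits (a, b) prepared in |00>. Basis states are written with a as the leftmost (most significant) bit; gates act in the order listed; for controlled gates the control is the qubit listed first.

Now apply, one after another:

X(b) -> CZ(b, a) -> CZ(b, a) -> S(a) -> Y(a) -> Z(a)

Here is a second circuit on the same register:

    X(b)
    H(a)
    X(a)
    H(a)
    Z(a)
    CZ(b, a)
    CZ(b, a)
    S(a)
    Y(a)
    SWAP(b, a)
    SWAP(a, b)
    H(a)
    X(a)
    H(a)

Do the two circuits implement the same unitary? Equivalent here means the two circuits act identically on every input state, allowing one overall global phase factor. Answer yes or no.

Yes, they are equivalent — the unitaries differ by at most a global phase.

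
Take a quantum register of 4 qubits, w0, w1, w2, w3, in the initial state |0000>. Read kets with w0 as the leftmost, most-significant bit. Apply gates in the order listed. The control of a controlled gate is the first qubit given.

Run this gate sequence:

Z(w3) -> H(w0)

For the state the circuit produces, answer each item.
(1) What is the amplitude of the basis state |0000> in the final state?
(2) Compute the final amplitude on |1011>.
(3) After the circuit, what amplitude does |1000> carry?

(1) The amplitude on |0000> is sqrt(2)/2.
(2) |1011> carries amplitude 0 in the final state.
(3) The amplitude on |1000> is sqrt(2)/2.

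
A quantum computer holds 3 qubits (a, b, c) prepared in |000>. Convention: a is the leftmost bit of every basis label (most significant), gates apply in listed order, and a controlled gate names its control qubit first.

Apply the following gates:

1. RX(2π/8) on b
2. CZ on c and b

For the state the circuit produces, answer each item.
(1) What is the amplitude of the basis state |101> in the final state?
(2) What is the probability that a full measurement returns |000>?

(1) The amplitude on |101> is 0.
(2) The probability of measuring |000> is sqrt(2)/4 + 1/2.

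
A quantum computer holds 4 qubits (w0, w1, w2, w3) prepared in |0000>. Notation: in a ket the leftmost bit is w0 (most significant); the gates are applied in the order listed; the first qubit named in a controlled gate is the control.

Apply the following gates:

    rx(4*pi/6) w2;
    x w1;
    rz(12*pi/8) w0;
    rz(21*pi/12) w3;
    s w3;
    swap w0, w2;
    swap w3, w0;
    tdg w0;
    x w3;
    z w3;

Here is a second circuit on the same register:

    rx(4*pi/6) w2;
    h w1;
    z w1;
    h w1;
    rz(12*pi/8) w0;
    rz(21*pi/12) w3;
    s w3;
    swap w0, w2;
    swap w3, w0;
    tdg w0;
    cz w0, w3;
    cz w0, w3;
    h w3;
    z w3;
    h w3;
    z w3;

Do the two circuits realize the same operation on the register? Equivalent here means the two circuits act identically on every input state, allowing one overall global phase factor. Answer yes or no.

Yes, they are equivalent — the unitaries differ by at most a global phase.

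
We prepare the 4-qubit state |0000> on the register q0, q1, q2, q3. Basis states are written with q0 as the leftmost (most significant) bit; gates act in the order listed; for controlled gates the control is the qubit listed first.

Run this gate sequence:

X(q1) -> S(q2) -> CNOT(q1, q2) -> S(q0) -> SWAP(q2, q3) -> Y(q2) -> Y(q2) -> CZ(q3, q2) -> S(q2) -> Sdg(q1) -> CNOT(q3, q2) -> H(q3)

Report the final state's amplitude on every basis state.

After the circuit, the state carries amplitude -sqrt(2)*I/2 on |0110>, sqrt(2)*I/2 on |0111>, and 0 on every other basis state.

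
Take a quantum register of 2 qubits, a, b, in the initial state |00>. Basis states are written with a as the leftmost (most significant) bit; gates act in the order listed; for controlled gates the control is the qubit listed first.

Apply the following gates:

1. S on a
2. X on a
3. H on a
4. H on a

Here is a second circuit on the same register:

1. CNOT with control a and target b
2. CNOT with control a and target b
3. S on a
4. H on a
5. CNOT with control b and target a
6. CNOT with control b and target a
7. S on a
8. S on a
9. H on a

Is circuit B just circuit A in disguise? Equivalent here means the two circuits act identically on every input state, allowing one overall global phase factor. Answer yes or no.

Yes, they are equivalent — the unitaries differ by at most a global phase.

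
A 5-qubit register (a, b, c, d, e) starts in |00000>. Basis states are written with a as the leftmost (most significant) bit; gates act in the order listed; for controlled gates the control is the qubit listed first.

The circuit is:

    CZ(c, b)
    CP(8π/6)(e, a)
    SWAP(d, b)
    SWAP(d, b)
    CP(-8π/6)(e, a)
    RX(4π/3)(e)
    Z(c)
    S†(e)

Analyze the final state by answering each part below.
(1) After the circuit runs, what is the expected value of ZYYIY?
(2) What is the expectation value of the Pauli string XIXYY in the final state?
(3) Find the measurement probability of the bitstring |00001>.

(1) The expectation value of ZYYIY is 0. Key observation: steps 2-5 multiply out to the identity, so the circuit reduces to the remaining gates.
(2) The expectation value of XIXYY is 0.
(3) Outcome |00001> occurs with probability 3/4.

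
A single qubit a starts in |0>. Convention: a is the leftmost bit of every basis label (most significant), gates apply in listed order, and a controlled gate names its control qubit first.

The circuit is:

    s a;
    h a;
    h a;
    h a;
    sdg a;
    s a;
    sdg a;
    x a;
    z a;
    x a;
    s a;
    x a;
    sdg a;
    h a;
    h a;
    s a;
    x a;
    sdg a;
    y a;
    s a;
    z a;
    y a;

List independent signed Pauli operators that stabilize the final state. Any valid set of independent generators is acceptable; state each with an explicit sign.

The stabilizer group can be generated by -X, among other valid generating sets. Key observation: steps 11-18 multiply out to the identity, so the circuit reduces to the remaining gates.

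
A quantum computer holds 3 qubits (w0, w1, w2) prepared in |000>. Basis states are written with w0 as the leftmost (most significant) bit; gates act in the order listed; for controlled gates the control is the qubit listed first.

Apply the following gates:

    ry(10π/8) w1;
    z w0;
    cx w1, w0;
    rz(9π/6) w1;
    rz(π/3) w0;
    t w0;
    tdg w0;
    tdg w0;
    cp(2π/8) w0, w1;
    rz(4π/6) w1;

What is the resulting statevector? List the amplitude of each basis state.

After the circuit, the state carries amplitude -sqrt(2 - sqrt(2))*exp(3*I*pi/4)/2 on |000>, -sqrt(sqrt(2) + 2)*exp(I*pi/4)/2 on |110>, and 0 on every other basis state.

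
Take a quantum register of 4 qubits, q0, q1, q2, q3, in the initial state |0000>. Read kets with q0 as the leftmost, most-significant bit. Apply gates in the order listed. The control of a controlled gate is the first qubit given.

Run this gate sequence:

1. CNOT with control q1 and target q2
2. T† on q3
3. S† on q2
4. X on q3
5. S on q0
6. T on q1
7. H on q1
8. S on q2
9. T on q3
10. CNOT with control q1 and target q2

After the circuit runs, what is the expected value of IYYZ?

The expectation value of IYYZ is 1.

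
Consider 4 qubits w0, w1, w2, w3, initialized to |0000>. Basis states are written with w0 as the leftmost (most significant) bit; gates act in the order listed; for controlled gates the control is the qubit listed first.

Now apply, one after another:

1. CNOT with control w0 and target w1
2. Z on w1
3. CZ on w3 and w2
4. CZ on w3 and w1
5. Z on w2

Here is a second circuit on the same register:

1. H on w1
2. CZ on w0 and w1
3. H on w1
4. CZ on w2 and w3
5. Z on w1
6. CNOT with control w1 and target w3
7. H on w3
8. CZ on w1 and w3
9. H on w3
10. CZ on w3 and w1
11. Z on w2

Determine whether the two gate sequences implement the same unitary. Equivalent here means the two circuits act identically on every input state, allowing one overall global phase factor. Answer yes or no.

Yes: on every input state the two circuits agree up to one overall phase factor.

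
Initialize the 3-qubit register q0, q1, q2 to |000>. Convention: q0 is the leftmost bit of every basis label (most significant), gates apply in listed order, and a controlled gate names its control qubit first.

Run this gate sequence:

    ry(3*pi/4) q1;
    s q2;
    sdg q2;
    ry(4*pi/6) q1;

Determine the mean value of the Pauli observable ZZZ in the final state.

In the final state, ZZZ has expectation -sqrt(6)/4 + sqrt(2)/4.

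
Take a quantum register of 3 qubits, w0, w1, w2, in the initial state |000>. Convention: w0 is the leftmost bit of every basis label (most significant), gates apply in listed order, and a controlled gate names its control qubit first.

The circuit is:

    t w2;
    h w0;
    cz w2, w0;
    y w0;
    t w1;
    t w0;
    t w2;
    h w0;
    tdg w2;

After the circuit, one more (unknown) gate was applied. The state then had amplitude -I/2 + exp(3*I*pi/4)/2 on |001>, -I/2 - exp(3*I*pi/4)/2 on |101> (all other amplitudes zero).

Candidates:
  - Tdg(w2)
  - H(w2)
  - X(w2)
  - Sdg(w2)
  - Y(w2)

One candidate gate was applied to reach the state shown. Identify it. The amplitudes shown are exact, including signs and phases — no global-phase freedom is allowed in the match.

The unique candidate consistent with the amplitudes is X(w2).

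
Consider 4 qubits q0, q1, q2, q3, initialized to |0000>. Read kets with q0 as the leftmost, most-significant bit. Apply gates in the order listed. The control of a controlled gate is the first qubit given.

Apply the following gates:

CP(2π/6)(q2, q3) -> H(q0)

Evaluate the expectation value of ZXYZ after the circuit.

In the final state, ZXYZ has expectation 0.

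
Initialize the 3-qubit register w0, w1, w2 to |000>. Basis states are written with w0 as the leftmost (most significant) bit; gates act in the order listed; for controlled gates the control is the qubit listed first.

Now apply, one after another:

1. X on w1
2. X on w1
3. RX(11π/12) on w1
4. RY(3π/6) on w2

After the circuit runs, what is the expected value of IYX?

In the final state, IYX has expectation -sqrt(6)/4 + sqrt(2)/4. Key observation: steps 1-2 multiply out to the identity, so the circuit reduces to the remaining gates.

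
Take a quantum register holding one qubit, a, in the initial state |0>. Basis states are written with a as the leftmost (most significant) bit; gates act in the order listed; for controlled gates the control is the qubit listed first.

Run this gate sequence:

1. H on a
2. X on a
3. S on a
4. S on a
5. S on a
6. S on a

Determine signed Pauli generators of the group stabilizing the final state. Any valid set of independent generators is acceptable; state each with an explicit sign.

The final state is stabilized by the group generated by +X; other independent generating sets are equally valid.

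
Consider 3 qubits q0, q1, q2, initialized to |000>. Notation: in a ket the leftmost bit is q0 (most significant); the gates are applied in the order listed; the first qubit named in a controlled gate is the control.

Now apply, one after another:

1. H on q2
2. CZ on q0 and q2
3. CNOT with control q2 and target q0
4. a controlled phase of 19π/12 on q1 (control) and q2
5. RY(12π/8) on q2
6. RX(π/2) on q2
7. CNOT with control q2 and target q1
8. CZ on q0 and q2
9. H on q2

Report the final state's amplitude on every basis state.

The final amplitudes are -1/4 - I/4 on |000>, -1/4 - I/4 on |001>, 1/4 + I/4 on |010>, -1/4 - I/4 on |011>, -1/4 + I/4 on |100>, -1/4 + I/4 on |101>, 1/4 - I/4 on |110>, -1/4 + I/4 on |111>.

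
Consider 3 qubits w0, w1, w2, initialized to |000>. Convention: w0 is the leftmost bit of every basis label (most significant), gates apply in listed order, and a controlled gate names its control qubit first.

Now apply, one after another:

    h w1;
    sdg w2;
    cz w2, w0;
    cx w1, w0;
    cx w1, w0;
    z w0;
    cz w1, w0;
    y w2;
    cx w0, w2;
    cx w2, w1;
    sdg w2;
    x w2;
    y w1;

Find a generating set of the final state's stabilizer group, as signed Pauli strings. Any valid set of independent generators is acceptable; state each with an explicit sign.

One valid set of independent stabilizer generators is -IXI, +ZII, +IIZ (any independent generating set of the same group is equally correct). Key observation: the block from step 4 through step 5 cancels to the identity and can be dropped.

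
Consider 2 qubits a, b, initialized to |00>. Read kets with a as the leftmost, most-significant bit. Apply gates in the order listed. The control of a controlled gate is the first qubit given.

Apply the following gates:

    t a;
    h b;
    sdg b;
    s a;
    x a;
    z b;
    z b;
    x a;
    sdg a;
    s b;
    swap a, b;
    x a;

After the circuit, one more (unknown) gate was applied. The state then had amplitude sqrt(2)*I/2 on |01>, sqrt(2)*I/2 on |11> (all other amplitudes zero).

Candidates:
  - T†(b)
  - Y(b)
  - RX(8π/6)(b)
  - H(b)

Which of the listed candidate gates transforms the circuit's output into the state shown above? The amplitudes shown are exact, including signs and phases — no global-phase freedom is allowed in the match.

It was Y(b) that produced the state shown.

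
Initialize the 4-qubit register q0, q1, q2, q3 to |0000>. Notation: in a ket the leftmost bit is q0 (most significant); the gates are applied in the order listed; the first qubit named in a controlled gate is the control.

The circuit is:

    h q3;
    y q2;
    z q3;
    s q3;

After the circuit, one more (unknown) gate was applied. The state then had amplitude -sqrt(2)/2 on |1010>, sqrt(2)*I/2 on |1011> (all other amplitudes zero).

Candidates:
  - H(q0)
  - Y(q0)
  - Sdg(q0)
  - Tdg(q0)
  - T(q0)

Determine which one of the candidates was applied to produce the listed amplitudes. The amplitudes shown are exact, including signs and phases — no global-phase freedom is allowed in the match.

It was Y(q0) that produced the state shown.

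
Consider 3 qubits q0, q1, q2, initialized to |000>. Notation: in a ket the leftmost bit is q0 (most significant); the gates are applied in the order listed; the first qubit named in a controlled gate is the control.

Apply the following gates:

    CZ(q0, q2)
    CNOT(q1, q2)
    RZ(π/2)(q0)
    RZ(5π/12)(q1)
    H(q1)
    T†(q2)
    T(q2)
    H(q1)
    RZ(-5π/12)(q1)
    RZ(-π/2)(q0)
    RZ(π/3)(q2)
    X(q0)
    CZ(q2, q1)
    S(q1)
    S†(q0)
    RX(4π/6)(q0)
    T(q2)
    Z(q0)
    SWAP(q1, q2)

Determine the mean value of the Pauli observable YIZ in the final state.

The expectation value of YIZ is -sqrt(3)/2.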